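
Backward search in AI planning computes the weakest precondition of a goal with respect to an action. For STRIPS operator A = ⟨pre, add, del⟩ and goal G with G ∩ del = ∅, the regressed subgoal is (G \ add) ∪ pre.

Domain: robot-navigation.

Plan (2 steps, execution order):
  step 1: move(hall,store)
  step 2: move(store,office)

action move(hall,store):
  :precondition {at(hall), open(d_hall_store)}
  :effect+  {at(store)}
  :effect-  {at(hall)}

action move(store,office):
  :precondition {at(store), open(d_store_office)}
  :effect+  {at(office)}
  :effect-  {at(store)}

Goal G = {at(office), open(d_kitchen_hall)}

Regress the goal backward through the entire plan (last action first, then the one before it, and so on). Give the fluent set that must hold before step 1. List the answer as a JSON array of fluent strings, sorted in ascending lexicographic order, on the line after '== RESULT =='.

Regress step by step:
  through step 2 (move(store,office)): drop {at(office)}, keep {open(d_kitchen_hall)}, require {at(store), open(d_store_office)}
    → {at(store), open(d_kitchen_hall), open(d_store_office)}
  through step 1 (move(hall,store)): drop {at(store)}, keep {open(d_kitchen_hall), open(d_store_office)}, require {at(hall), open(d_hall_store)}
    → {at(hall), open(d_hall_store), open(d_kitchen_hall), open(d_store_office)}

== RESULT ==
["at(hall)", "open(d_hall_store)", "open(d_kitchen_hall)", "open(d_store_office)"]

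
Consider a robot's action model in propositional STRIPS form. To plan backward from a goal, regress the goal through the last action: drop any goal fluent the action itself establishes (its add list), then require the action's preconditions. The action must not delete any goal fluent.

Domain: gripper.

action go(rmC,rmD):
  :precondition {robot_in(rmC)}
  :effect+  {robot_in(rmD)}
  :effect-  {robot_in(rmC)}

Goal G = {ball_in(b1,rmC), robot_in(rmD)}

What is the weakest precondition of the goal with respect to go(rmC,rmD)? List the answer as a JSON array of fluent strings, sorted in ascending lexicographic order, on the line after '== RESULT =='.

Regress:
  G ∩ del = {}  (empty — regression defined)
  G \ add = {ball_in(b1,rmC), robot_in(rmD)} \ {robot_in(rmD)} = {ball_in(b1,rmC)}
  ∪ pre   = {ball_in(b1,rmC)} ∪ {robot_in(rmC)}
          = {ball_in(b1,rmC), robot_in(rmC)}

== RESULT ==
["ball_in(b1,rmC)", "robot_in(rmC)"]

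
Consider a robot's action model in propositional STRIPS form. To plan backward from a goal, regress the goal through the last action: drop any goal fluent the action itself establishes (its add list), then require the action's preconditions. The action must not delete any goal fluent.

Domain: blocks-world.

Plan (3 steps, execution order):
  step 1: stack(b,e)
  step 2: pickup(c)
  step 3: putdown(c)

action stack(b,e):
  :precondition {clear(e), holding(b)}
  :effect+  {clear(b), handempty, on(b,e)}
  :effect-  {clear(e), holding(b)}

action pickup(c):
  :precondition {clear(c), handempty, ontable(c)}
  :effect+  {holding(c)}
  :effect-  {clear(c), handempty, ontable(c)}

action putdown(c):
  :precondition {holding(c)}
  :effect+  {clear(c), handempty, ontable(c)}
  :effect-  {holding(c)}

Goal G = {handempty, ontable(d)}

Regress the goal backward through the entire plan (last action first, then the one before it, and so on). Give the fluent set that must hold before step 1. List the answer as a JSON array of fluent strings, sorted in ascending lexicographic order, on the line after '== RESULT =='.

Work backward from the goal:
  through step 3 (putdown(c)): drop {handempty}, keep {ontable(d)}, require {holding(c)}
    → {holding(c), ontable(d)}
  through step 2 (pickup(c)): drop {holding(c)}, keep {ontable(d)}, require {clear(c), handempty, ontable(c)}
    → {clear(c), handempty, ontable(c), ontable(d)}
  through step 1 (stack(b,e)): drop {handempty}, keep {clear(c), ontable(c), ontable(d)}, require {clear(e), holding(b)}
    → {clear(c), clear(e), holding(b), ontable(c), ontable(d)}

== RESULT ==
["clear(c)", "clear(e)", "holding(b)", "ontable(c)", "ontable(d)"]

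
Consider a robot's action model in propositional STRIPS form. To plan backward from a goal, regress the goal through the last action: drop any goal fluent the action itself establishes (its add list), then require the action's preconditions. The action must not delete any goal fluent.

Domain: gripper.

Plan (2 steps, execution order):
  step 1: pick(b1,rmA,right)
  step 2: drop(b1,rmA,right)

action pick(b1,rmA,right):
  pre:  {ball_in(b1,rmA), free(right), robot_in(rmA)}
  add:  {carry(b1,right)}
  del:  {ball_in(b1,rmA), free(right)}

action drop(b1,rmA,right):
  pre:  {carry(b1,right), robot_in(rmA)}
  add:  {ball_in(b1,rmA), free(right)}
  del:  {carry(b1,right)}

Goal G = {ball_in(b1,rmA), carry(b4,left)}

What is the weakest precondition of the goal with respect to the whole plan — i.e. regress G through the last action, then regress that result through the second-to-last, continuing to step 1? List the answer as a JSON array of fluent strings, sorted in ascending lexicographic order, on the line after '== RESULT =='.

Regress step by step:
  through step 2 (drop(b1,rmA,right)): drop {ball_in(b1,rmA)}, keep {carry(b4,left)}, require {carry(b1,right), robot_in(rmA)}
    → {carry(b1,right), carry(b4,left), robot_in(rmA)}
  through step 1 (pick(b1,rmA,right)): drop {carry(b1,right)}, keep {carry(b4,left), robot_in(rmA)}, require {ball_in(b1,rmA), free(right), robot_in(rmA)}
    → {ball_in(b1,rmA), carry(b4,left), free(right), robot_in(rmA)}

== RESULT ==
["ball_in(b1,rmA)", "carry(b4,left)", "free(right)", "robot_in(rmA)"]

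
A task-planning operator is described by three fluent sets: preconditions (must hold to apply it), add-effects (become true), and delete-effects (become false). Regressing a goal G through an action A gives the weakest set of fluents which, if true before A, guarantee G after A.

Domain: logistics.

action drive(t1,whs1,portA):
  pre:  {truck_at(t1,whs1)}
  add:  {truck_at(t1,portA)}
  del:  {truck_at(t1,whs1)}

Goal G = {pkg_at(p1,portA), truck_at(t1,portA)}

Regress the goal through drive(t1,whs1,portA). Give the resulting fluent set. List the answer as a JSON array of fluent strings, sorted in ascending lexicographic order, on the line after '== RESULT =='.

Compute (G \ add) ∪ pre:
  G ∩ del = {}  (empty — regression defined)
  G \ add = {pkg_at(p1,portA), truck_at(t1,portA)} \ {truck_at(t1,portA)} = {pkg_at(p1,portA)}
  ∪ pre   = {pkg_at(p1,portA)} ∪ {truck_at(t1,whs1)}
          = {pkg_at(p1,portA), truck_at(t1,whs1)}

== RESULT ==
["pkg_at(p1,portA)", "truck_at(t1,whs1)"]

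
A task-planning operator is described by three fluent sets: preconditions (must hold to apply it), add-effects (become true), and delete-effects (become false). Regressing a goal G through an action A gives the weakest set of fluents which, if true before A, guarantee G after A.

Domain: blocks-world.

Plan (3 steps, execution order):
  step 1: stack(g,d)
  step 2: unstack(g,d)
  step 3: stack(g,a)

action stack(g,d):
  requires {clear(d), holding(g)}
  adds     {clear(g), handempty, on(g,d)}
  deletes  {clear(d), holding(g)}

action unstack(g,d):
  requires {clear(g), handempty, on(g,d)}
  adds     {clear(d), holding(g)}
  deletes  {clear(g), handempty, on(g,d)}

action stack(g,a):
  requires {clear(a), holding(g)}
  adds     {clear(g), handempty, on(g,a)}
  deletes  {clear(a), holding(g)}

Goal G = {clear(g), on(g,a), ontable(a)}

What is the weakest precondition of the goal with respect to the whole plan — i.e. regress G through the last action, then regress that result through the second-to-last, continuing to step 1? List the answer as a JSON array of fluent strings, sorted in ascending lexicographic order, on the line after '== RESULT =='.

Regress step by step:
  through step 3 (stack(g,a)): drop {clear(g), on(g,a)}, keep {ontable(a)}, require {clear(a), holding(g)}
    → {clear(a), holding(g), ontable(a)}
  through step 2 (unstack(g,d)): drop {holding(g)}, keep {clear(a), ontable(a)}, require {clear(g), handempty, on(g,d)}
    → {clear(a), clear(g), handempty, on(g,d), ontable(a)}
  through step 1 (stack(g,d)): drop {clear(g), handempty, on(g,d)}, keep {clear(a), ontable(a)}, require {clear(d), holding(g)}
    → {clear(a), clear(d), holding(g), ontable(a)}

== RESULT ==
["clear(a)", "clear(d)", "holding(g)", "ontable(a)"]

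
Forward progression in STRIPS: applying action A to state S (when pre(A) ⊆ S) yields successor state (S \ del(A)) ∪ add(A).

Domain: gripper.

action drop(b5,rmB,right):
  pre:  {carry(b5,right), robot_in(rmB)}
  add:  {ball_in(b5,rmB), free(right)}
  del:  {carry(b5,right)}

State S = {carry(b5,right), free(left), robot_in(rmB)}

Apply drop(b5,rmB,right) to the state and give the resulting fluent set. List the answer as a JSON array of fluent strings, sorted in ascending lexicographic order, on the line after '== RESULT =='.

Progress:
  pre ⊆ S: {carry(b5,right), robot_in(rmB)} ⊆ S  — applicable
  S \ del = {free(left), robot_in(rmB)}
  ∪ add   = {ball_in(b5,rmB), free(left), free(right), robot_in(rmB)}

== RESULT ==
["ball_in(b5,rmB)", "free(left)", "free(right)", "robot_in(rmB)"]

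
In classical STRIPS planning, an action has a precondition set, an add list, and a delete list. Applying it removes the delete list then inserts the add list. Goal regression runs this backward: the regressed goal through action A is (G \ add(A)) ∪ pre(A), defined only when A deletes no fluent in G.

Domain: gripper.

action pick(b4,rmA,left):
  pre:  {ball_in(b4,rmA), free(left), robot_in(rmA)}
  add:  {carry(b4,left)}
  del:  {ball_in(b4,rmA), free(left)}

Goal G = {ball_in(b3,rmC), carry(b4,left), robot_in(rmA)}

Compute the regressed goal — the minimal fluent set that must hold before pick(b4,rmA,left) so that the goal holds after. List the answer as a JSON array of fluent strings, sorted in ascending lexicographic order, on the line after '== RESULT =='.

Compute (G \ add) ∪ pre:
  G ∩ del = {}  (empty — regression defined)
  G \ add = {ball_in(b3,rmC), carry(b4,left), robot_in(rmA)} \ {carry(b4,left)} = {ball_in(b3,rmC), robot_in(rmA)}
  ∪ pre   = {ball_in(b3,rmC), robot_in(rmA)} ∪ {ball_in(b4,rmA), free(left), robot_in(rmA)}
          = {ball_in(b3,rmC), ball_in(b4,rmA), free(left), robot_in(rmA)}

== RESULT ==
["ball_in(b3,rmC)", "ball_in(b4,rmA)", "free(left)", "robot_in(rmA)"]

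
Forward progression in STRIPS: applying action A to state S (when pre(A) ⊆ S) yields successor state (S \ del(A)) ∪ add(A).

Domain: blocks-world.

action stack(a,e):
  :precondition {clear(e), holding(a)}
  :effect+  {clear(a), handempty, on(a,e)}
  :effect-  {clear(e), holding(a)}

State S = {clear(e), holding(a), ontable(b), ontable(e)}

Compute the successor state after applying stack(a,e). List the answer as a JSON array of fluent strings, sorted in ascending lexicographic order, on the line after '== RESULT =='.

Compute (S \ del) ∪ add:
  pre ⊆ S: {clear(e), holding(a)} ⊆ S  — applicable
  S \ del = {ontable(b), ontable(e)}
  ∪ add   = {clear(a), handempty, on(a,e), ontable(b), ontable(e)}

== RESULT ==
["clear(a)", "handempty", "on(a,e)", "ontable(b)", "ontable(e)"]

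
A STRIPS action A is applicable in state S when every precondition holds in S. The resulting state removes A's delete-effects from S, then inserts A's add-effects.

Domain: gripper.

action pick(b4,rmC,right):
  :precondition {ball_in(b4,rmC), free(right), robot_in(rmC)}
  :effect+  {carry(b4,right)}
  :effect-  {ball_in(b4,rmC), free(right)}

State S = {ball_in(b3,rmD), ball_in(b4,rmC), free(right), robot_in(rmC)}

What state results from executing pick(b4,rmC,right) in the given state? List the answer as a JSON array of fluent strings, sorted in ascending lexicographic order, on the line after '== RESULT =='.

Progress:
  pre ⊆ S: {ball_in(b4,rmC), free(right), robot_in(rmC)} ⊆ S  — applicable
  S \ del = {ball_in(b3,rmD), robot_in(rmC)}
  ∪ add   = {ball_in(b3,rmD), carry(b4,right), robot_in(rmC)}

== RESULT ==
["ball_in(b3,rmD)", "carry(b4,right)", "robot_in(rmC)"]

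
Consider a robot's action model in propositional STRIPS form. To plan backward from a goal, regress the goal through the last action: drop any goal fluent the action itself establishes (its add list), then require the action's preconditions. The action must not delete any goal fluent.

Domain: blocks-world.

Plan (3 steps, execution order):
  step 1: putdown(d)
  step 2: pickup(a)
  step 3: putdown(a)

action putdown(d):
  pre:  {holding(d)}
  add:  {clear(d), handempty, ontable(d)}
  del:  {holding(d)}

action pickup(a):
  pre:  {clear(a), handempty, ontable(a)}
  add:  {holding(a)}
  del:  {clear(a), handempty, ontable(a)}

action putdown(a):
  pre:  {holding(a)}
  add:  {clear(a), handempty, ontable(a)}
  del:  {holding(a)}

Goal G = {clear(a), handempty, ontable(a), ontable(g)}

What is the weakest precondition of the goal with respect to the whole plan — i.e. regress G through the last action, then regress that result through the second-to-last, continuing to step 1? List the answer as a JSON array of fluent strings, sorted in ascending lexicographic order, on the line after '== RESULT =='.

Regress step by step:
  through step 3 (putdown(a)): drop {clear(a), handempty, ontable(a)}, keep {ontable(g)}, require {holding(a)}
    → {holding(a), ontable(g)}
  through step 2 (pickup(a)): drop {holding(a)}, keep {ontable(g)}, require {clear(a), handempty, ontable(a)}
    → {clear(a), handempty, ontable(a), ontable(g)}
  through step 1 (putdown(d)): drop {handempty}, keep {clear(a), ontable(a), ontable(g)}, require {holding(d)}
    → {clear(a), holding(d), ontable(a), ontable(g)}

== RESULT ==
["clear(a)", "holding(d)", "ontable(a)", "ontable(g)"]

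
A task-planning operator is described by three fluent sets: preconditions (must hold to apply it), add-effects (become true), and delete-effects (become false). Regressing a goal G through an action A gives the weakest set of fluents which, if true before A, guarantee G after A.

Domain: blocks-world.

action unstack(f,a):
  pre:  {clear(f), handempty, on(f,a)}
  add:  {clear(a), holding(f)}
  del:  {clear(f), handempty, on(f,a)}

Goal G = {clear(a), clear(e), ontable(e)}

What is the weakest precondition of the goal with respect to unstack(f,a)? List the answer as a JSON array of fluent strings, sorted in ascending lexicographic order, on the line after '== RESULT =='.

Compute (G \ add) ∪ pre:
  G ∩ del = {}  (empty — regression defined)
  G \ add = {clear(a), clear(e), ontable(e)} \ {clear(a), holding(f)} = {clear(e), ontable(e)}
  ∪ pre   = {clear(e), ontable(e)} ∪ {clear(f), handempty, on(f,a)}
          = {clear(e), clear(f), handempty, on(f,a), ontable(e)}

== RESULT ==
["clear(e)", "clear(f)", "handempty", "on(f,a)", "ontable(e)"]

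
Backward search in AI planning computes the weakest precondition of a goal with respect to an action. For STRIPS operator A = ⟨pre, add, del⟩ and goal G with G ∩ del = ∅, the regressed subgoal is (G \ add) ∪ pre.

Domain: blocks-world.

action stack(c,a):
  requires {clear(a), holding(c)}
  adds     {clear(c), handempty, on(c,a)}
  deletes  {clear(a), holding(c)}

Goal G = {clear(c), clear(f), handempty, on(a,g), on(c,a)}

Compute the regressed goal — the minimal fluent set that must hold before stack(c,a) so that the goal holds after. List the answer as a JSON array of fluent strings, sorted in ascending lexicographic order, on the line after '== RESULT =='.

Regress:
  G ∩ del = {}  (empty — regression defined)
  G \ add = {clear(c), clear(f), handempty, on(a,g), on(c,a)} \ {clear(c), handempty, on(c,a)} = {clear(f), on(a,g)}
  ∪ pre   = {clear(f), on(a,g)} ∪ {clear(a), holding(c)}
          = {clear(a), clear(f), holding(c), on(a,g)}

== RESULT ==
["clear(a)", "clear(f)", "holding(c)", "on(a,g)"]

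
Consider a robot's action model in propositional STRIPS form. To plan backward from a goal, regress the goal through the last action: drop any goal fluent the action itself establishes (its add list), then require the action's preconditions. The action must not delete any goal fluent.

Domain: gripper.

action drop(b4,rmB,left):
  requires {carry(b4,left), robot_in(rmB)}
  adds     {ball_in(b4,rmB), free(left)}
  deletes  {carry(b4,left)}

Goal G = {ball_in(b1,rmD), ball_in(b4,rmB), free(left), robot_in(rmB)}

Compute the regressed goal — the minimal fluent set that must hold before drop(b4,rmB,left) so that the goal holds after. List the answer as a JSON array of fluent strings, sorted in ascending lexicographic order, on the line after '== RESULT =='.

Regress:
  G ∩ del = {}  (empty — regression defined)
  G \ add = {ball_in(b1,rmD), ball_in(b4,rmB), free(left), robot_in(rmB)} \ {ball_in(b4,rmB), free(left)} = {ball_in(b1,rmD), robot_in(rmB)}
  ∪ pre   = {ball_in(b1,rmD), robot_in(rmB)} ∪ {carry(b4,left), robot_in(rmB)}
          = {ball_in(b1,rmD), carry(b4,left), robot_in(rmB)}

== RESULT ==
["ball_in(b1,rmD)", "carry(b4,left)", "robot_in(rmB)"]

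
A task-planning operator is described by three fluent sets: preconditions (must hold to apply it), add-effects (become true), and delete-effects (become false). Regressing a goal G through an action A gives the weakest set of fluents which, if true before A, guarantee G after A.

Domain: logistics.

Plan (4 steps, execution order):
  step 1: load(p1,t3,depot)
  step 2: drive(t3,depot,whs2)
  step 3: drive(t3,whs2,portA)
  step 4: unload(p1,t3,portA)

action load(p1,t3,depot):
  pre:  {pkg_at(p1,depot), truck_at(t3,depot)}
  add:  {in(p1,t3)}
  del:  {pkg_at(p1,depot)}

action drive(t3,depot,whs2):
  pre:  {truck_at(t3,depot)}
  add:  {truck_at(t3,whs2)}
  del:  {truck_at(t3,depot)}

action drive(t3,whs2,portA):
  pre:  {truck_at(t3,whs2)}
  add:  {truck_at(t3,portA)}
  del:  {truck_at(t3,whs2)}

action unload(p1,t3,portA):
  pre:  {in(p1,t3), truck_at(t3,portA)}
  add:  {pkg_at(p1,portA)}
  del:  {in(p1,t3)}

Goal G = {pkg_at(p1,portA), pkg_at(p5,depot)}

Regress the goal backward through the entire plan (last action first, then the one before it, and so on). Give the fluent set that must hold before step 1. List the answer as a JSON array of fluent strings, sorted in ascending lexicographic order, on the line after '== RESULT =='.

Work backward from the goal:
  through step 4 (unload(p1,t3,portA)): drop {pkg_at(p1,portA)}, keep {pkg_at(p5,depot)}, require {in(p1,t3), truck_at(t3,portA)}
    → {in(p1,t3), pkg_at(p5,depot), truck_at(t3,portA)}
  through step 3 (drive(t3,whs2,portA)): drop {truck_at(t3,portA)}, keep {in(p1,t3), pkg_at(p5,depot)}, require {truck_at(t3,whs2)}
    → {in(p1,t3), pkg_at(p5,depot), truck_at(t3,whs2)}
  through step 2 (drive(t3,depot,whs2)): drop {truck_at(t3,whs2)}, keep {in(p1,t3), pkg_at(p5,depot)}, require {truck_at(t3,depot)}
    → {in(p1,t3), pkg_at(p5,depot), truck_at(t3,depot)}
  through step 1 (load(p1,t3,depot)): drop {in(p1,t3)}, keep {pkg_at(p5,depot), truck_at(t3,depot)}, require {pkg_at(p1,depot), truck_at(t3,depot)}
    → {pkg_at(p1,depot), pkg_at(p5,depot), truck_at(t3,depot)}

== RESULT ==
["pkg_at(p1,depot)", "pkg_at(p5,depot)", "truck_at(t3,depot)"]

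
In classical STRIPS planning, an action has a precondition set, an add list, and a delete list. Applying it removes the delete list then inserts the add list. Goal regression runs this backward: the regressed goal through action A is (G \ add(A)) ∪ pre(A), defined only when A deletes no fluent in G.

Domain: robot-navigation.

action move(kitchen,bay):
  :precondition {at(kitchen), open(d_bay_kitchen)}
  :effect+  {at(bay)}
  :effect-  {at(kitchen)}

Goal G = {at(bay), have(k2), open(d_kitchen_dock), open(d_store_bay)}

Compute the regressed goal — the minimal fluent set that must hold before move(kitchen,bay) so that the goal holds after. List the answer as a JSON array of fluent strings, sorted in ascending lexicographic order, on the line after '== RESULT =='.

Compute (G \ add) ∪ pre:
  G ∩ del = {}  (empty — regression defined)
  G \ add = {at(bay), have(k2), open(d_kitchen_dock), open(d_store_bay)} \ {at(bay)} = {have(k2), open(d_kitchen_dock), open(d_store_bay)}
  ∪ pre   = {have(k2), open(d_kitchen_dock), open(d_store_bay)} ∪ {at(kitchen), open(d_bay_kitchen)}
          = {at(kitchen), have(k2), open(d_bay_kitchen), open(d_kitchen_dock), open(d_store_bay)}

== RESULT ==
["at(kitchen)", "have(k2)", "open(d_bay_kitchen)", "open(d_kitchen_dock)", "open(d_store_bay)"]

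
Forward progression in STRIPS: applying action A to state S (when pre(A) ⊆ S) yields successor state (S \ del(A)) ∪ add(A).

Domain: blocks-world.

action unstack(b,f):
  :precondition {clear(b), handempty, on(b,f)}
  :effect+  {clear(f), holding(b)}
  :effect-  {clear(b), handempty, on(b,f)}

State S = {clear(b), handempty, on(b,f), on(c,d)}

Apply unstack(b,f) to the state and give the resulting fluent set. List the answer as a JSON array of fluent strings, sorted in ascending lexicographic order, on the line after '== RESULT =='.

Progress:
  pre ⊆ S: {clear(b), handempty, on(b,f)} ⊆ S  — applicable
  S \ del = {on(c,d)}
  ∪ add   = {clear(f), holding(b), on(c,d)}

== RESULT ==
["clear(f)", "holding(b)", "on(c,d)"]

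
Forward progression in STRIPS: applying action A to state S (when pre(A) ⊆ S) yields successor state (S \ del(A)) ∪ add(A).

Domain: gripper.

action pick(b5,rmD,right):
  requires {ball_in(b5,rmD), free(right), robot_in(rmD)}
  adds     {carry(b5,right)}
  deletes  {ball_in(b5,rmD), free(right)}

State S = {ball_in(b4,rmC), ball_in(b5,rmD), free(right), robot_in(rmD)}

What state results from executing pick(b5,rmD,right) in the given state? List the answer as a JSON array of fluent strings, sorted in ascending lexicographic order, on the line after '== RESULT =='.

Progress:
  pre ⊆ S: {ball_in(b5,rmD), free(right), robot_in(rmD)} ⊆ S  — applicable
  S \ del = {ball_in(b4,rmC), robot_in(rmD)}
  ∪ add   = {ball_in(b4,rmC), carry(b5,right), robot_in(rmD)}

== RESULT ==
["ball_in(b4,rmC)", "carry(b5,right)", "robot_in(rmD)"]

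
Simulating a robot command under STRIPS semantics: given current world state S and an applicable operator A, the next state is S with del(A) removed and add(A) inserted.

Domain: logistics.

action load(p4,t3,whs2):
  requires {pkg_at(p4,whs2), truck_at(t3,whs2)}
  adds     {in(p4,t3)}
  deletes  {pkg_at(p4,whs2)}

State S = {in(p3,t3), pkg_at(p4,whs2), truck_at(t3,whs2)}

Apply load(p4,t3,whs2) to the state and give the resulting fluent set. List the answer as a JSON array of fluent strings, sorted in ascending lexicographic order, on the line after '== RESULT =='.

Progress:
  pre ⊆ S: {pkg_at(p4,whs2), truck_at(t3,whs2)} ⊆ S  — applicable
  S \ del = {in(p3,t3), truck_at(t3,whs2)}
  ∪ add   = {in(p3,t3), in(p4,t3), truck_at(t3,whs2)}

== RESULT ==
["in(p3,t3)", "in(p4,t3)", "truck_at(t3,whs2)"]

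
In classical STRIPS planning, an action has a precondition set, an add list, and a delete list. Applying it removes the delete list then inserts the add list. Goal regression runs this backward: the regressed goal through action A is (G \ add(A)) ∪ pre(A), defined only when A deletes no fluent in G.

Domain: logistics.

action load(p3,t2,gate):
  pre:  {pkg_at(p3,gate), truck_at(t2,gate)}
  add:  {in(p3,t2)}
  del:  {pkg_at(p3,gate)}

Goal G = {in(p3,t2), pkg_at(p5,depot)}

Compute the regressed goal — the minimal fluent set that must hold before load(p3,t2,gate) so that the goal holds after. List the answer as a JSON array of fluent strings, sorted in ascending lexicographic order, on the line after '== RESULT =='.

Compute (G \ add) ∪ pre:
  G ∩ del = {}  (empty — regression defined)
  G \ add = {in(p3,t2), pkg_at(p5,depot)} \ {in(p3,t2)} = {pkg_at(p5,depot)}
  ∪ pre   = {pkg_at(p5,depot)} ∪ {pkg_at(p3,gate), truck_at(t2,gate)}
          = {pkg_at(p3,gate), pkg_at(p5,depot), truck_at(t2,gate)}

== RESULT ==
["pkg_at(p3,gate)", "pkg_at(p5,depot)", "truck_at(t2,gate)"]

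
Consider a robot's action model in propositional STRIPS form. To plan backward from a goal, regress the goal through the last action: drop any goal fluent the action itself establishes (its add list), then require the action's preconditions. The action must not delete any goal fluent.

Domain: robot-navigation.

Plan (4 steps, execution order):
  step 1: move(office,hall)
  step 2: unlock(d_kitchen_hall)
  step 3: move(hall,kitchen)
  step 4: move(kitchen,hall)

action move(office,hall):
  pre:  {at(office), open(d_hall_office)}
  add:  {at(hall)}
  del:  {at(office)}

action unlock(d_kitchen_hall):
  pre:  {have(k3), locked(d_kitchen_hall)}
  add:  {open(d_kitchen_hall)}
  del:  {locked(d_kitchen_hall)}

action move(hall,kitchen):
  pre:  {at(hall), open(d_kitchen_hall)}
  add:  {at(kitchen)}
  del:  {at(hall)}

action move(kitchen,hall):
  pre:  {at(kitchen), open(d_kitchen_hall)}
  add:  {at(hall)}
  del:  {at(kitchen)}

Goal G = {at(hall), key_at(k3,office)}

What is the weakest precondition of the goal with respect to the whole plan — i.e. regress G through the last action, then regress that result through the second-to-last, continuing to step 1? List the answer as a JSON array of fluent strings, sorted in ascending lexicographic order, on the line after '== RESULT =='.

Work backward from the goal:
  through step 4 (move(kitchen,hall)): drop {at(hall)}, keep {key_at(k3,office)}, require {at(kitchen), open(d_kitchen_hall)}
    → {at(kitchen), key_at(k3,office), open(d_kitchen_hall)}
  through step 3 (move(hall,kitchen)): drop {at(kitchen)}, keep {key_at(k3,office), open(d_kitchen_hall)}, require {at(hall), open(d_kitchen_hall)}
    → {at(hall), key_at(k3,office), open(d_kitchen_hall)}
  through step 2 (unlock(d_kitchen_hall)): drop {open(d_kitchen_hall)}, keep {at(hall), key_at(k3,office)}, require {have(k3), locked(d_kitchen_hall)}
    → {at(hall), have(k3), key_at(k3,office), locked(d_kitchen_hall)}
  through step 1 (move(office,hall)): drop {at(hall)}, keep {have(k3), key_at(k3,office), locked(d_kitchen_hall)}, require {at(office), open(d_hall_office)}
    → {at(office), have(k3), key_at(k3,office), locked(d_kitchen_hall), open(d_hall_office)}

== RESULT ==
["at(office)", "have(k3)", "key_at(k3,office)", "locked(d_kitchen_hall)", "open(d_hall_office)"]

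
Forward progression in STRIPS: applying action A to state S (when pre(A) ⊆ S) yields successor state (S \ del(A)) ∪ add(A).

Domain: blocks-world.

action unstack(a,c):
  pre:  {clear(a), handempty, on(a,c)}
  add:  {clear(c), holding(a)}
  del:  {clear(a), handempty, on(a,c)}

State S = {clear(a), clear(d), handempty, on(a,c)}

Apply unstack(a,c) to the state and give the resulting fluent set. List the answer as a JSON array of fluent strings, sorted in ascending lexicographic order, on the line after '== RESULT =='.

Compute (S \ del) ∪ add:
  pre ⊆ S: {clear(a), handempty, on(a,c)} ⊆ S  — applicable
  S \ del = {clear(d)}
  ∪ add   = {clear(c), clear(d), holding(a)}

== RESULT ==
["clear(c)", "clear(d)", "holding(a)"]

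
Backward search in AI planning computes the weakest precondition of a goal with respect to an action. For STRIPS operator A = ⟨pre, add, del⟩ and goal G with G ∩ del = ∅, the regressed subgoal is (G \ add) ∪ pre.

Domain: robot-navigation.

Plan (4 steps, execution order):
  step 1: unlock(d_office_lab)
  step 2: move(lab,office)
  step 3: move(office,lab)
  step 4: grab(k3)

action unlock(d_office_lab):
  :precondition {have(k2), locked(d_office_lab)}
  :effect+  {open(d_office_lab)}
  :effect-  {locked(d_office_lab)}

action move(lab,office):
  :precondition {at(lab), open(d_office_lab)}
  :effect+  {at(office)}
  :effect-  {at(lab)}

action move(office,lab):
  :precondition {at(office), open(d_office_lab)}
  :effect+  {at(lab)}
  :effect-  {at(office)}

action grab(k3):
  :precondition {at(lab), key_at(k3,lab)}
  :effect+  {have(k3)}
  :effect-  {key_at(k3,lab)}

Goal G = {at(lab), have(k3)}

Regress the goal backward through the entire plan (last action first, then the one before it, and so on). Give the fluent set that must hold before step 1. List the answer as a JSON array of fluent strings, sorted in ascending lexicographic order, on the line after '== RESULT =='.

Work backward from the goal:
  through step 4 (grab(k3)): drop {have(k3)}, keep {at(lab)}, require {at(lab), key_at(k3,lab)}
    → {at(lab), key_at(k3,lab)}
  through step 3 (move(office,lab)): drop {at(lab)}, keep {key_at(k3,lab)}, require {at(office), open(d_office_lab)}
    → {at(office), key_at(k3,lab), open(d_office_lab)}
  through step 2 (move(lab,office)): drop {at(office)}, keep {key_at(k3,lab), open(d_office_lab)}, require {at(lab), open(d_office_lab)}
    → {at(lab), key_at(k3,lab), open(d_office_lab)}
  through step 1 (unlock(d_office_lab)): drop {open(d_office_lab)}, keep {at(lab), key_at(k3,lab)}, require {have(k2), locked(d_office_lab)}
    → {at(lab), have(k2), key_at(k3,lab), locked(d_office_lab)}

== RESULT ==
["at(lab)", "have(k2)", "key_at(k3,lab)", "locked(d_office_lab)"]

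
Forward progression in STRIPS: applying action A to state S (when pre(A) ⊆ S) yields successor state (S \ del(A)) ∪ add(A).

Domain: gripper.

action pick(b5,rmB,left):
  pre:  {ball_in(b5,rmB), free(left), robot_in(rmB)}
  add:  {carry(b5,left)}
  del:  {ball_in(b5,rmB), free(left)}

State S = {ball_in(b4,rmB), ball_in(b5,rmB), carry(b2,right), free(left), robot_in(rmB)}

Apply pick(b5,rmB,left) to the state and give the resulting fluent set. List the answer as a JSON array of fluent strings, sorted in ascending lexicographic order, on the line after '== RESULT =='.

Progress:
  pre ⊆ S: {ball_in(b5,rmB), free(left), robot_in(rmB)} ⊆ S  — applicable
  S \ del = {ball_in(b4,rmB), carry(b2,right), robot_in(rmB)}
  ∪ add   = {ball_in(b4,rmB), carry(b2,right), carry(b5,left), robot_in(rmB)}

== RESULT ==
["ball_in(b4,rmB)", "carry(b2,right)", "carry(b5,left)", "robot_in(rmB)"]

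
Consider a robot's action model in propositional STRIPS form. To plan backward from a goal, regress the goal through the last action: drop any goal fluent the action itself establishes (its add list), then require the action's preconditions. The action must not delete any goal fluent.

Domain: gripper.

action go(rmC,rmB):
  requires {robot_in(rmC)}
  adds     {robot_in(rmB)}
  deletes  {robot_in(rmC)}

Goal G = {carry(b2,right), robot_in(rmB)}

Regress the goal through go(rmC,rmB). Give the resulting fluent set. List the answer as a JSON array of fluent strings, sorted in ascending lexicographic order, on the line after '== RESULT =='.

Regress:
  G ∩ del = {}  (empty — regression defined)
  G \ add = {carry(b2,right), robot_in(rmB)} \ {robot_in(rmB)} = {carry(b2,right)}
  ∪ pre   = {carry(b2,right)} ∪ {robot_in(rmC)}
          = {carry(b2,right), robot_in(rmC)}

== RESULT ==
["carry(b2,right)", "robot_in(rmC)"]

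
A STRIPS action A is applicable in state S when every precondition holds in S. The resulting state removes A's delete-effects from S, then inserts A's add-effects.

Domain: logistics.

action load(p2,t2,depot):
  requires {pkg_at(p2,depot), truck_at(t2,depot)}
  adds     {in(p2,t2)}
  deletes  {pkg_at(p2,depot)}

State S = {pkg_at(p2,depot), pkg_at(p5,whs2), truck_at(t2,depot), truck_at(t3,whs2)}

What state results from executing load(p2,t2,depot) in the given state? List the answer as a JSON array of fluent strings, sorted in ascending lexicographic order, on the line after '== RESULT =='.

Compute (S \ del) ∪ add:
  pre ⊆ S: {pkg_at(p2,depot), truck_at(t2,depot)} ⊆ S  — applicable
  S \ del = {pkg_at(p5,whs2), truck_at(t2,depot), truck_at(t3,whs2)}
  ∪ add   = {in(p2,t2), pkg_at(p5,whs2), truck_at(t2,depot), truck_at(t3,whs2)}

== RESULT ==
["in(p2,t2)", "pkg_at(p5,whs2)", "truck_at(t2,depot)", "truck_at(t3,whs2)"]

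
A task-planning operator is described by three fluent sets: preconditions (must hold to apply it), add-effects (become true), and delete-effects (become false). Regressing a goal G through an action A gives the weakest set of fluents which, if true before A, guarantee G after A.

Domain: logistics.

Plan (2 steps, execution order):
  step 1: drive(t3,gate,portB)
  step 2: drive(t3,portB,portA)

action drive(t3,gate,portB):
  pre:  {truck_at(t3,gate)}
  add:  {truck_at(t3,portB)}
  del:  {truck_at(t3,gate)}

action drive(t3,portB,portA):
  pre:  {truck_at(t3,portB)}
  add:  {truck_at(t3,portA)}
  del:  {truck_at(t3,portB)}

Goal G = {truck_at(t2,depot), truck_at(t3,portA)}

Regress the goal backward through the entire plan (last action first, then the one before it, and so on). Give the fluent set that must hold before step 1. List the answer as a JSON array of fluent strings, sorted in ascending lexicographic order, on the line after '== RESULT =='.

Work backward from the goal:
  through step 2 (drive(t3,portB,portA)): drop {truck_at(t3,portA)}, keep {truck_at(t2,depot)}, require {truck_at(t3,portB)}
    → {truck_at(t2,depot), truck_at(t3,portB)}
  through step 1 (drive(t3,gate,portB)): drop {truck_at(t3,portB)}, keep {truck_at(t2,depot)}, require {truck_at(t3,gate)}
    → {truck_at(t2,depot), truck_at(t3,gate)}

== RESULT ==
["truck_at(t2,depot)", "truck_at(t3,gate)"]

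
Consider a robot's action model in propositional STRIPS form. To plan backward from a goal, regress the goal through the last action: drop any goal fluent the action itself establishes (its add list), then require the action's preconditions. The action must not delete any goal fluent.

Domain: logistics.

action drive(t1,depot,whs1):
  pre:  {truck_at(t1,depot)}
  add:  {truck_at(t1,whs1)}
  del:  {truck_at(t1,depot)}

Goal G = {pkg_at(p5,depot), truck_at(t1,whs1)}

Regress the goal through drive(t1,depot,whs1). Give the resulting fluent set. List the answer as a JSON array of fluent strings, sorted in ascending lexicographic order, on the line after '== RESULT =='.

Regress:
  G ∩ del = {}  (empty — regression defined)
  G \ add = {pkg_at(p5,depot), truck_at(t1,whs1)} \ {truck_at(t1,whs1)} = {pkg_at(p5,depot)}
  ∪ pre   = {pkg_at(p5,depot)} ∪ {truck_at(t1,depot)}
          = {pkg_at(p5,depot), truck_at(t1,depot)}

== RESULT ==
["pkg_at(p5,depot)", "truck_at(t1,depot)"]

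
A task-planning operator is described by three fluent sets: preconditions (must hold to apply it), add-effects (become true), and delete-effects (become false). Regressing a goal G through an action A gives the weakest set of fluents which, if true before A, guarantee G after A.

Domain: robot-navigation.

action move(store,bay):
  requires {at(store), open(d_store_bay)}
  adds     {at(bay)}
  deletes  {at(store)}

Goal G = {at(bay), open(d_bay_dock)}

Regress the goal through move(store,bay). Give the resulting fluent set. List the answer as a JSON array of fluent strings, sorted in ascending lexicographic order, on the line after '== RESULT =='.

Compute (G \ add) ∪ pre:
  G ∩ del = {}  (empty — regression defined)
  G \ add = {at(bay), open(d_bay_dock)} \ {at(bay)} = {open(d_bay_dock)}
  ∪ pre   = {open(d_bay_dock)} ∪ {at(store), open(d_store_bay)}
          = {at(store), open(d_bay_dock), open(d_store_bay)}

== RESULT ==
["at(store)", "open(d_bay_dock)", "open(d_store_bay)"]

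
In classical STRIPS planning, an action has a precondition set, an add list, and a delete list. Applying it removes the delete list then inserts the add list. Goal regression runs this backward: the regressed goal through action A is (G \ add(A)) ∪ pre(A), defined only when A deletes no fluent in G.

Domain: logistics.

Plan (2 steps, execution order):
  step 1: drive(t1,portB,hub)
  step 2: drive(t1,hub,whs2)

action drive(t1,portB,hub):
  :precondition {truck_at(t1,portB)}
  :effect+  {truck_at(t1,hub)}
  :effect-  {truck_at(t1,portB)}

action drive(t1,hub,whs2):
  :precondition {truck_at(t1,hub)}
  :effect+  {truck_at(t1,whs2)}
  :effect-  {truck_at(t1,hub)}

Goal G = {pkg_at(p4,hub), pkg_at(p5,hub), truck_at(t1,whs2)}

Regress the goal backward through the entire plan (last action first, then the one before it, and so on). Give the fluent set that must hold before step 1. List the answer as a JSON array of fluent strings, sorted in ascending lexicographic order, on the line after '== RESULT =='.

Regress step by step:
  through step 2 (drive(t1,hub,whs2)): drop {truck_at(t1,whs2)}, keep {pkg_at(p4,hub), pkg_at(p5,hub)}, require {truck_at(t1,hub)}
    → {pkg_at(p4,hub), pkg_at(p5,hub), truck_at(t1,hub)}
  through step 1 (drive(t1,portB,hub)): drop {truck_at(t1,hub)}, keep {pkg_at(p4,hub), pkg_at(p5,hub)}, require {truck_at(t1,portB)}
    → {pkg_at(p4,hub), pkg_at(p5,hub), truck_at(t1,portB)}

== RESULT ==
["pkg_at(p4,hub)", "pkg_at(p5,hub)", "truck_at(t1,portB)"]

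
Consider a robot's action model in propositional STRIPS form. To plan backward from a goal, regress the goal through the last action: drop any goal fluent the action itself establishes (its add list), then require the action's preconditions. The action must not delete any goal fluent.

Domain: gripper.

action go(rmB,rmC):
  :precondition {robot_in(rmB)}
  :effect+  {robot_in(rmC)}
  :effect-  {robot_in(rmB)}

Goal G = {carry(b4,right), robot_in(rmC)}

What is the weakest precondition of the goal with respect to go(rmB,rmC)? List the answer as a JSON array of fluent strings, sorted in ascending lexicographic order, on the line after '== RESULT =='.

Compute (G \ add) ∪ pre:
  G ∩ del = {}  (empty — regression defined)
  G \ add = {carry(b4,right), robot_in(rmC)} \ {robot_in(rmC)} = {carry(b4,right)}
  ∪ pre   = {carry(b4,right)} ∪ {robot_in(rmB)}
          = {carry(b4,right), robot_in(rmB)}

== RESULT ==
["carry(b4,right)", "robot_in(rmB)"]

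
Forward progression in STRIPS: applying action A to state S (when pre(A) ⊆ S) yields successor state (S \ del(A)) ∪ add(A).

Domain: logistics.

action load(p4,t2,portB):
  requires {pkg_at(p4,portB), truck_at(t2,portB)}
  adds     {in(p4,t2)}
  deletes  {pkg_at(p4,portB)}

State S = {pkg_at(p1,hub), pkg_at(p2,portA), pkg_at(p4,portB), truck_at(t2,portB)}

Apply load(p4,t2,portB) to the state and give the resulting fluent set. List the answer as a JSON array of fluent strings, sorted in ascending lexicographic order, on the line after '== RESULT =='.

Compute (S \ del) ∪ add:
  pre ⊆ S: {pkg_at(p4,portB), truck_at(t2,portB)} ⊆ S  — applicable
  S \ del = {pkg_at(p1,hub), pkg_at(p2,portA), truck_at(t2,portB)}
  ∪ add   = {in(p4,t2), pkg_at(p1,hub), pkg_at(p2,portA), truck_at(t2,portB)}

== RESULT ==
["in(p4,t2)", "pkg_at(p1,hub)", "pkg_at(p2,portA)", "truck_at(t2,portB)"]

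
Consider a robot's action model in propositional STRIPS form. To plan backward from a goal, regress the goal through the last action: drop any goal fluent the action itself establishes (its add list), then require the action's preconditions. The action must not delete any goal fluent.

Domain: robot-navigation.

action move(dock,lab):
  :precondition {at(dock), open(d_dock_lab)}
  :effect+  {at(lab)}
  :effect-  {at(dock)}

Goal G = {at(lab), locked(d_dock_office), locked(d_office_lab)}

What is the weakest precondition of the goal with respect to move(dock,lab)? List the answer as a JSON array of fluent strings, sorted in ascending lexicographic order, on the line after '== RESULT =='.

Regress:
  G ∩ del = {}  (empty — regression defined)
  G \ add = {at(lab), locked(d_dock_office), locked(d_office_lab)} \ {at(lab)} = {locked(d_dock_office), locked(d_office_lab)}
  ∪ pre   = {locked(d_dock_office), locked(d_office_lab)} ∪ {at(dock), open(d_dock_lab)}
          = {at(dock), locked(d_dock_office), locked(d_office_lab), open(d_dock_lab)}

== RESULT ==
["at(dock)", "locked(d_dock_office)", "locked(d_office_lab)", "open(d_dock_lab)"]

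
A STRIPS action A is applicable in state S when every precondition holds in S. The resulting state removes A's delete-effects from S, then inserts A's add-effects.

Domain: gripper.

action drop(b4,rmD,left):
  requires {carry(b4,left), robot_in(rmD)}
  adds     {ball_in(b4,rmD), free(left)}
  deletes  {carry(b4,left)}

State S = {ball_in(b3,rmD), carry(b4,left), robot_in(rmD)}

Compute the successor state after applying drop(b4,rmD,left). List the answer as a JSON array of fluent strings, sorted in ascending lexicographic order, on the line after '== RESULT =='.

Compute (S \ del) ∪ add:
  pre ⊆ S: {carry(b4,left), robot_in(rmD)} ⊆ S  — applicable
  S \ del = {ball_in(b3,rmD), robot_in(rmD)}
  ∪ add   = {ball_in(b3,rmD), ball_in(b4,rmD), free(left), robot_in(rmD)}

== RESULT ==
["ball_in(b3,rmD)", "ball_in(b4,rmD)", "free(left)", "robot_in(rmD)"]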